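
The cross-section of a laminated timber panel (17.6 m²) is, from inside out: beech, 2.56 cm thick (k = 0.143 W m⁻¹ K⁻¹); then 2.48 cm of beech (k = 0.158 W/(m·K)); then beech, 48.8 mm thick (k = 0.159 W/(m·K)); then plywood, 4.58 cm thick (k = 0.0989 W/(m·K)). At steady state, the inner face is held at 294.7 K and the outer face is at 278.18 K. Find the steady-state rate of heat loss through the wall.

Series thermal resistances, inner to outer:
  R_beech = L/(kA) = 0.0256/(0.143·17.6) = 0.01017 K/W
  R_beech = L/(kA) = 0.0248/(0.158·17.6) = 0.008918 K/W
  R_beech = L/(kA) = 0.0488/(0.159·17.6) = 0.01744 K/W
  R_plywood = L/(kA) = 0.0458/(0.0989·17.6) = 0.02631 K/W
ΣR = 0.01017 + 0.008918 + 0.01744 + 0.02631 = 0.06284 K/W
Q = ΔT/ΣR = (294.7 K − 278.18 K)/0.06284 = 263 W

Q = 263 W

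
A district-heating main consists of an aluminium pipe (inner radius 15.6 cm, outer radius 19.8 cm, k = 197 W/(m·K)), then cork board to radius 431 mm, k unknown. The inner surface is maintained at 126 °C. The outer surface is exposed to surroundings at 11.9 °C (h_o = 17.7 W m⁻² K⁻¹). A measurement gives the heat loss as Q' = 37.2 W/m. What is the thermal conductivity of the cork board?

ΣR = ΔT/Q' = |126 − 11.9|/37.2 = 3.067 m·K/W
Known resistances:
  R'_aluminium = ln(0.198/0.156)/(2πk) = 0.2384/(2π·197) = 1.926×10^-4 m·K/W
  R'_conv,out = 1/(2πr h) = 1/(2π·0.431·17.7) = 0.02086 m·K/W
R_cork board = ΣR − ΣR_known = 3.067 − 0.02105 = 3.046 m·K/W
ln(r₂/r₁)/(2πk) = 3.046 ⇒ k = 0.7778/(2π·3.046) = 0.0406 W/m·K

k = 0.0406 W/m·K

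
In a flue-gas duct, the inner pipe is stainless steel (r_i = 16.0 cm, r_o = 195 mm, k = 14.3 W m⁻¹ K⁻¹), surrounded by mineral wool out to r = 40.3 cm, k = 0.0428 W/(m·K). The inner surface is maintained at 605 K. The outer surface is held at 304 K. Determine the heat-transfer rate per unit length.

Resistance network (inner→outer):
  R'_stainless steel = ln(0.195/0.160)/(2πk) = 0.1978/(2π·14.3) = 0.002202 m·K/W
  R'_mineral wool = ln(0.403/0.195)/(2πk) = 0.7259/(2π·0.0428) = 2.699 m·K/W
ΣR = 0.002202 + 2.699 = 2.701 m·K/W
Q' = ΔT/ΣR = (605 K − 304 K)/2.701 = 111 W/m

Q' = 111 W/m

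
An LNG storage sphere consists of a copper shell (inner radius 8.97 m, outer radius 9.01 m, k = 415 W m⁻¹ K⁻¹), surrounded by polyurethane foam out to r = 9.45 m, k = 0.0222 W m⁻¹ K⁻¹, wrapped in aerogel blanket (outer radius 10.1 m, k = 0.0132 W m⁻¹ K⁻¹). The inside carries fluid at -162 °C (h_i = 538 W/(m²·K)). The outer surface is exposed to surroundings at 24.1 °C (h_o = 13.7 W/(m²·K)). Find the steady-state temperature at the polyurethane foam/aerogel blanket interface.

Series thermal resistances, inner to outer:
  R_conv,in = 1/(4πr²h) = 1/(4π·8.97²·538) = 1.838×10^-6 K/W
  R_copper = (1/8.97 − 1/9.01)/(4πk) = 4.949×10^-4/(4π·415) = 9.490×10^-8 K/W
  R_polyurethane foam = (1/9.01 − 1/9.45)/(4πk) = 0.005168/(4π·0.0222) = 0.01852 K/W
  R_aerogel blanket = (1/9.45 − 1/10.1)/(4πk) = 0.006810/(4π·0.0132) = 0.04106 K/W
  R_conv,out = 1/(4πr²h) = 1/(4π·10.1²·13.7) = 5.694×10^-5 K/W
ΣR = 1.838×10^-6 + 9.490×10^-8 + 0.01852 + 0.04106 + 5.694×10^-5 = 0.05964 K/W
Q = ΔT/ΣR = (-162 °C − 24.1 °C)/0.05964 = -3120 W
From the inner boundary to the polyurethane foam/aerogel blanket interface, ΣR_partial = 0.01852 K/W.
T_interface = T_in − Q·ΣR_partial = -162 °C − (-3120)(0.01852) = -104 °C

T = -104 °C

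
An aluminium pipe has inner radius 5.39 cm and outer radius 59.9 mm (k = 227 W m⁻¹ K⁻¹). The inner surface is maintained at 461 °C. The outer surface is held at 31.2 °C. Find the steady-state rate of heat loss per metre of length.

Q' = 5810 kW/m

Q' = 2πk·ΔT/ln(r₂/r₁) = 2π × 227 × 429.8 / ln(0.0599/0.0539) = 5.81×10^6 W/m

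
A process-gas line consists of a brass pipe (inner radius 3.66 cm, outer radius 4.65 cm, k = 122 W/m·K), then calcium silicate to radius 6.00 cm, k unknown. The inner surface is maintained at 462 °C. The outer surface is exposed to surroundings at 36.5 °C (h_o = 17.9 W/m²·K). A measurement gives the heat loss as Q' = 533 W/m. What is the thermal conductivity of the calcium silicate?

k = 0.0624 W/m·K

ΣR = ΔT/Q' = |462 − 36.5|/533 = 0.7983 m·K/W
Known resistances:
  R'_brass = ln(0.0465/0.0366)/(2πk) = 0.2394/(2π·122) = 3.123×10^-4 m·K/W
  R'_conv,out = 1/(2πr h) = 1/(2π·0.0600·17.9) = 0.1482 m·K/W
R_calcium silicate = ΣR − ΣR_known = 0.7983 − 0.1485 = 0.6498 m·K/W
ln(r₂/r₁)/(2πk) = 0.6498 ⇒ k = 0.2549/(2π·0.6498) = 0.0624 W/m·K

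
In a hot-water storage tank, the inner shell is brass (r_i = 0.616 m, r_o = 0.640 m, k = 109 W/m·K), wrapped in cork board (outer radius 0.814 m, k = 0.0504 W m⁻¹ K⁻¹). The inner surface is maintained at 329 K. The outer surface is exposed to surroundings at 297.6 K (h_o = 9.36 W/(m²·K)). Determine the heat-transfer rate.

Q = 58.1 W

Resistance network (inner→outer):
  R_brass = (1/0.616 − 1/0.640)/(4πk) = 0.06088/(4π·109) = 4.444×10^-5 K/W
  R_cork board = (1/0.640 − 1/0.814)/(4πk) = 0.3340/(4π·0.0504) = 0.5274 K/W
  R_conv,out = 1/(4πr²h) = 1/(4π·0.814²·9.36) = 0.01283 K/W
ΣR = 4.444×10^-5 + 0.5274 + 0.01283 = 0.5403 K/W
Q = ΔT/ΣR = (329 K − 297.6 K)/0.5403 = 58.1 W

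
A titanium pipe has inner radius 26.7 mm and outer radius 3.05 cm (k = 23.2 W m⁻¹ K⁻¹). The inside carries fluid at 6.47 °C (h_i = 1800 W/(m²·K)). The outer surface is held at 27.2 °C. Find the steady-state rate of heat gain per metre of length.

Series thermal resistances, inner to outer:
  R'_conv,in = 1/(2πr h) = 1/(2π·0.0267·1800) = 0.003312 m·K/W
  R'_titanium = ln(0.0305/0.0267)/(2πk) = 0.1331/(2π·23.2) = 9.128×10^-4 m·K/W
ΣR = 0.003312 + 9.128×10^-4 = 0.004225 m·K/W
Q' = ΔT/ΣR = (6.47 °C − 27.2 °C)/0.004225 = -4910 W/m
(Negative Q' ⇒ heat flows inward; heat gain = 4910 W/m.)

Q' = 4910 W/m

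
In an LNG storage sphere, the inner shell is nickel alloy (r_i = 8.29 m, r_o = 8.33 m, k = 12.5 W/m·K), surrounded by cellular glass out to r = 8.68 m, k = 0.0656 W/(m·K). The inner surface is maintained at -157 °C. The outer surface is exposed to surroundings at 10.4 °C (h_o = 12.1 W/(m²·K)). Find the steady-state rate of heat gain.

Treat each layer as a resistance in series:
  R_nickel alloy = (1/8.29 − 1/8.33)/(4πk) = 5.792×10^-4/(4π·12.5) = 3.688×10^-6 K/W
  R_cellular glass = (1/8.33 − 1/8.68)/(4πk) = 0.004841/(4π·0.0656) = 0.005872 K/W
  R_conv,out = 1/(4πr²h) = 1/(4π·8.68²·12.1) = 8.729×10^-5 K/W
ΣR = 3.688×10^-6 + 0.005872 + 8.729×10^-5 = 0.005963 K/W
Q = ΔT/ΣR = (-157 °C − 10.4 °C)/0.005963 = -28100 W
(Negative Q ⇒ heat flows inward; heat gain = 28100 W.)

Q = 28100 W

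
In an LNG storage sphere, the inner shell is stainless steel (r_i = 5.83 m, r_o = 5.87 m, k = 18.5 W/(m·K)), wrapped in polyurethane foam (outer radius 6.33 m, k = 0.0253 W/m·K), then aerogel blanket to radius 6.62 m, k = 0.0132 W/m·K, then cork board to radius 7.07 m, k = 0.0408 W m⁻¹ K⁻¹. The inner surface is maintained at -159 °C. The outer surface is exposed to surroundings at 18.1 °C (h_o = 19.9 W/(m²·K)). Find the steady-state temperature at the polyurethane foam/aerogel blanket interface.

T = -89.7 °C

Resistance network (inner→outer):
  R_stainless steel = (1/5.83 − 1/5.87)/(4πk) = 0.001169/(4π·18.5) = 5.028×10^-6 K/W
  R_polyurethane foam = (1/5.87 − 1/6.33)/(4πk) = 0.01238/(4π·0.0253) = 0.03894 K/W
  R_aerogel blanket = (1/6.33 − 1/6.62)/(4πk) = 0.006920/(4π·0.0132) = 0.04172 K/W
  R_cork board = (1/6.62 − 1/7.07)/(4πk) = 0.009615/(4π·0.0408) = 0.01875 K/W
  R_conv,out = 1/(4πr²h) = 1/(4π·7.07²·19.9) = 8.000×10^-5 K/W
ΣR = 5.028×10^-6 + 0.03894 + 0.04172 + 0.01875 + 8.000×10^-5 = 0.09950 K/W
Q = ΔT/ΣR = (-159 °C − 18.1 °C)/0.09950 = -1780 W
From the inner boundary to the polyurethane foam/aerogel blanket interface, ΣR_partial = 0.03895 K/W.
T_interface = T_in − Q·ΣR_partial = -159 °C − (-1780)(0.03895) = -89.7 °C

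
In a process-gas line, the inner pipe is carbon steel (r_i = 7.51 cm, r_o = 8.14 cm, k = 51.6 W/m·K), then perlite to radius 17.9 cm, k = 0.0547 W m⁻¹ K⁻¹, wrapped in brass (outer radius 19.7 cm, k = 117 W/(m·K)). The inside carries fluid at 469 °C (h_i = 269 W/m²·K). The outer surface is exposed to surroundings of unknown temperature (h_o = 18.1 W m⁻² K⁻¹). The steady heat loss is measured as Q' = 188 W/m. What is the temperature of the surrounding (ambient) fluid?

T_out = 28.0 °C

Sum the resistances:
  R'_conv,in = 1/(2πr h) = 1/(2π·0.0751·269) = 0.007878 m·K/W
  R'_carbon steel = ln(0.0814/0.0751)/(2πk) = 0.08055/(2π·51.6) = 2.485×10^-4 m·K/W
  R'_perlite = ln(0.179/0.0814)/(2πk) = 0.7880/(2π·0.0547) = 2.293 m·K/W
  R'_brass = ln(0.197/0.179)/(2πk) = 0.09582/(2π·117) = 1.303×10^-4 m·K/W
  R'_conv,out = 1/(2πr h) = 1/(2π·0.197·18.1) = 0.04463 m·K/W
ΣR = 2.346 m·K/W
ΔT = Q'·ΣR = 188 × 2.346 = 441.0 K
Heat flows outward, so T_out = T_in − ΔT = 469 − 441.0 = 28.0 °C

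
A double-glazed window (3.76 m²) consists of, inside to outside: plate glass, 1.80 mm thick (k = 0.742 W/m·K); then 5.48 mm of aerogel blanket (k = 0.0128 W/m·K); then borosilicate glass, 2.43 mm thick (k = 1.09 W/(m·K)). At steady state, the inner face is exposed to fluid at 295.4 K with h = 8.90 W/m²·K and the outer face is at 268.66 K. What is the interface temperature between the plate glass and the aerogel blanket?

Treat each layer as a resistance in series:
  R_conv,in = 1/(hA) = 1/(8.90·3.76) = 0.02988 K/W
  R_plate glass = L/(kA) = 0.00180/(0.742·3.76) = 6.452×10^-4 K/W
  R_aerogel blanket = L/(kA) = 0.00548/(0.0128·3.76) = 0.1139 K/W
  R_borosilicate glass = L/(kA) = 0.00243/(1.09·3.76) = 5.929×10^-4 K/W
ΣR = 0.02988 + 6.452×10^-4 + 0.1139 + 5.929×10^-4 = 0.1450 K/W
Q = ΔT/ΣR = (295.4 K − 268.66 K)/0.1450 = 184.4 W
From the inner boundary to the plate glass/aerogel blanket interface, ΣR_partial = 0.03053 K/W.
T_interface = T_in − Q·ΣR_partial = 295.4 K − (184.4)(0.03053) = 289.8 K

T = 289.8 K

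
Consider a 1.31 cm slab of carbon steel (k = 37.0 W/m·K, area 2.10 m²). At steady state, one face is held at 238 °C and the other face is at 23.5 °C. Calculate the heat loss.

Q = 1.27×10^6 W

Q = kA·ΔT/L = 37.0 × 2.10 × |238 °C − 23.5 °C| / 0.0131 = 1.27×10^6 W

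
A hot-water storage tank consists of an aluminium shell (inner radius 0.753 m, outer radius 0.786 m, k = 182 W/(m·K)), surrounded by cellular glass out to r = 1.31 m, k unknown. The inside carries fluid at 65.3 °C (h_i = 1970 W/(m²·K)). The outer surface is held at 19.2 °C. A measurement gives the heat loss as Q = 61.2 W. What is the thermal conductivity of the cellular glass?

ΣR = ΔT/Q = |65.3 − 19.2|/61.2 = 0.7533 K/W
Known resistances:
  R_conv,in = 1/(4πr²h) = 1/(4π·0.753²·1970) = 7.124×10^-5 K/W
  R_aluminium = (1/0.753 − 1/0.786)/(4πk) = 0.05576/(4π·182) = 2.438×10^-5 K/W
R_cellular glass = ΣR − ΣR_known = 0.7533 − 9.562×10^-5 = 0.7532 K/W
(1/r₁−1/r₂)/(4πk) = 0.7532 ⇒ k = 0.5089/(4π·0.7532) = 0.0538 W/m·K

k = 0.0538 W/m·K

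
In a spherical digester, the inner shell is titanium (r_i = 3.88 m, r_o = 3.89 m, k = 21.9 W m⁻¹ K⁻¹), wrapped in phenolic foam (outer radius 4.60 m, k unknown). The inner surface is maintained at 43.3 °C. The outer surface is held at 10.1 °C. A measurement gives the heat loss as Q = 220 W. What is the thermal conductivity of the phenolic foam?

ΣR = ΔT/Q = |43.3 − 10.1|/220 = 0.1509 K/W
Known resistances:
  R_titanium = (1/3.88 − 1/3.89)/(4πk) = 6.626×10^-4/(4π·21.9) = 2.407×10^-6 K/W
R_phenolic foam = ΣR − ΣR_known = 0.1509 − 2.407×10^-6 = 0.1509 K/W
(1/r₁−1/r₂)/(4πk) = 0.1509 ⇒ k = 0.03968/(4π·0.1509) = 0.0209 W/m·K

k = 0.0209 W/m·K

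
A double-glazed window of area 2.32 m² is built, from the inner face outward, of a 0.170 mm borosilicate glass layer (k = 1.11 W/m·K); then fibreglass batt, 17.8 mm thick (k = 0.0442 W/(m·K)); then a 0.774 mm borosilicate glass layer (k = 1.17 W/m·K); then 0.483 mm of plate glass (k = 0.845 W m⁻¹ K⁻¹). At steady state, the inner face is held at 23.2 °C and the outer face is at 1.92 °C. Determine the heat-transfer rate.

Q = 122 W

Treat each layer as a resistance in series:
  R_borosilicate glass = L/(kA) = 1.70×10^-4/(1.11·2.32) = 6.601×10^-5 K/W
  R_fibreglass batt = L/(kA) = 0.0178/(0.0442·2.32) = 0.1736 K/W
  R_borosilicate glass = L/(kA) = 7.74×10^-4/(1.17·2.32) = 2.851×10^-4 K/W
  R_plate glass = L/(kA) = 4.83×10^-4/(0.845·2.32) = 2.464×10^-4 K/W
ΣR = 6.601×10^-5 + 0.1736 + 2.851×10^-4 + 2.464×10^-4 = 0.1742 K/W
Q = ΔT/ΣR = (23.2 °C − 1.92 °C)/0.1742 = 122 W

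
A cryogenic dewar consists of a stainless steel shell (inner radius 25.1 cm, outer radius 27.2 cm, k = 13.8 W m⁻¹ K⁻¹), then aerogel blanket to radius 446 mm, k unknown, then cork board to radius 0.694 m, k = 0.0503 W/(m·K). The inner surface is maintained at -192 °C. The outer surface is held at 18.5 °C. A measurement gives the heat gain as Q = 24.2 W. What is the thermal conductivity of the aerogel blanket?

k = 0.0154 W/m·K

ΣR = ΔT/Q = |-192 − 18.5|/24.2 = 8.698 K/W
Known resistances:
  R_stainless steel = (1/0.251 − 1/0.272)/(4πk) = 0.3076/(4π·13.8) = 0.001774 K/W
  R_cork board = (1/0.446 − 1/0.694)/(4πk) = 0.8012/(4π·0.0503) = 1.268 K/W
R_aerogel blanket = ΣR − ΣR_known = 8.698 − 1.270 = 7.428 K/W
(1/r₁−1/r₂)/(4πk) = 7.428 ⇒ k = 1.434/(4π·7.428) = 0.0154 W/m·K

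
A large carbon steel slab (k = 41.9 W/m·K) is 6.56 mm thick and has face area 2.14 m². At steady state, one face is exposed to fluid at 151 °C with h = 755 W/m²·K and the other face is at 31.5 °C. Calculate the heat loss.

Treat each layer as a resistance in series:
  R_conv,in = 1/(hA) = 1/(755·2.14) = 6.189×10^-4 K/W
  R_carbon steel = L/(kA) = 0.00656/(41.9·2.14) = 7.316×10^-5 K/W
ΣR = 6.189×10^-4 + 7.316×10^-5 = 6.921×10^-4 K/W
Q = ΔT/ΣR = (151 °C − 31.5 °C)/6.921×10^-4 = 1.73×10^5 W

Q = 173 kW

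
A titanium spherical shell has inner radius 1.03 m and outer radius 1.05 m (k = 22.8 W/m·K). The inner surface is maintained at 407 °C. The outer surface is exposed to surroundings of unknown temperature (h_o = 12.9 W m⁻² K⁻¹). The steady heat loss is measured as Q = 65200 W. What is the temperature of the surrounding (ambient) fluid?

T_out = 38.0 °C

Sum the resistances:
  R_titanium = (1/1.03 − 1/1.05)/(4πk) = 0.01849/(4π·22.8) = 6.454×10^-5 K/W
  R_conv,out = 1/(4πr²h) = 1/(4π·1.05²·12.9) = 0.005595 K/W
ΣR = 0.005660 K/W
ΔT = Q·ΣR = 65200 × 0.005660 = 369.0 K
Heat flows outward, so T_out = T_in − ΔT = 407 − 369.0 = 38.0 °C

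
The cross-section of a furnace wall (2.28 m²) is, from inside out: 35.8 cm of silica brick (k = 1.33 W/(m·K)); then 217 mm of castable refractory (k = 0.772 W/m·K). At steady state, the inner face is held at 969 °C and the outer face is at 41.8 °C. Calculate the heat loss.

Q = 3840 W

Series thermal resistances, inner to outer:
  R_silica brick = L/(kA) = 0.358/(1.33·2.28) = 0.1181 K/W
  R_castable refractory = L/(kA) = 0.217/(0.772·2.28) = 0.1233 K/W
ΣR = 0.1181 + 0.1233 = 0.2414 K/W
Q = ΔT/ΣR = (969 °C − 41.8 °C)/0.2414 = 3840 W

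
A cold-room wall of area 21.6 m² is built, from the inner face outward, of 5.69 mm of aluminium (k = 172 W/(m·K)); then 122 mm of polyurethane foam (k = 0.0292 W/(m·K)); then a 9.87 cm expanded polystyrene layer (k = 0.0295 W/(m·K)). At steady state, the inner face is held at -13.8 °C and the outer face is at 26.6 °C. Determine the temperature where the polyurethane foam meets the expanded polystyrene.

T = 8.63 °C

Series thermal resistances, inner to outer:
  R_aluminium = L/(kA) = 0.00569/(172·21.6) = 1.532×10^-6 K/W
  R_polyurethane foam = L/(kA) = 0.122/(0.0292·21.6) = 0.1934 K/W
  R_expanded polystyrene = L/(kA) = 0.0987/(0.0295·21.6) = 0.1549 K/W
ΣR = 1.532×10^-6 + 0.1934 + 0.1549 = 0.3483 K/W
Q = ΔT/ΣR = (-13.8 °C − 26.6 °C)/0.3483 = -116.0 W
From the inner boundary to the polyurethane foam/expanded polystyrene interface, ΣR_partial = 0.1934 K/W.
T_interface = T_in − Q·ΣR_partial = -13.8 °C − (-116.0)(0.1934) = 8.63 °C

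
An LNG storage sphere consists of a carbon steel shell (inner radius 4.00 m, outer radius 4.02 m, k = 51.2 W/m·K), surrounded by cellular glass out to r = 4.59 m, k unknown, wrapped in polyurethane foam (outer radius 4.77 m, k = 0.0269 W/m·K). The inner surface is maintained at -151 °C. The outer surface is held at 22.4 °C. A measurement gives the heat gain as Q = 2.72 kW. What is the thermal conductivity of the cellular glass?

ΣR = ΔT/Q = |-151 − 22.4|/2720 = 0.06375 K/W
Known resistances:
  R_carbon steel = (1/4.00 − 1/4.02)/(4πk) = 0.001244/(4π·51.2) = 1.933×10^-6 K/W
  R_polyurethane foam = (1/4.59 − 1/4.77)/(4πk) = 0.008221/(4π·0.0269) = 0.02432 K/W
R_cellular glass = ΣR − ΣR_known = 0.06375 − 0.02432 = 0.03943 K/W
(1/r₁−1/r₂)/(4πk) = 0.03943 ⇒ k = 0.03089/(4π·0.03943) = 0.0623 W/m·K

k = 0.0623 W/m·K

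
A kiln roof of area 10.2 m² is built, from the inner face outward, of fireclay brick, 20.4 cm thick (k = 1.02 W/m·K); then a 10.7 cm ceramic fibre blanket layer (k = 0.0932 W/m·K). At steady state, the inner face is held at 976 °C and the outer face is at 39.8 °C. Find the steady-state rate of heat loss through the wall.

Q = 7.08 kW

Resistance network (inner→outer):
  R_fireclay brick = L/(kA) = 0.204/(1.02·10.2) = 0.01961 K/W
  R_ceramic fibre blanket = L/(kA) = 0.107/(0.0932·10.2) = 0.1126 K/W
ΣR = 0.01961 + 0.1126 = 0.1322 K/W
Q = ΔT/ΣR = (976 °C − 39.8 °C)/0.1322 = 7080 W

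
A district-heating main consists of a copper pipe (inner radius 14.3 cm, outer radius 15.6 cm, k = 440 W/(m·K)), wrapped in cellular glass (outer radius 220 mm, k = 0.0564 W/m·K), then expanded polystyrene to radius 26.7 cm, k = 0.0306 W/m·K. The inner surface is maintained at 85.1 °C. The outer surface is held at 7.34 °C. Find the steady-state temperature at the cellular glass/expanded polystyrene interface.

T = 46.9 °C

Series thermal resistances, inner to outer:
  R'_copper = ln(0.156/0.143)/(2πk) = 0.08701/(2π·440) = 3.147×10^-5 m·K/W
  R'_cellular glass = ln(0.220/0.156)/(2πk) = 0.3438/(2π·0.0564) = 0.9701 m·K/W
  R'_expanded polystyrene = ln(0.267/0.220)/(2πk) = 0.1936/(2π·0.0306) = 1.007 m·K/W
ΣR = 3.147×10^-5 + 0.9701 + 1.007 = 1.977 m·K/W
Q' = ΔT/ΣR = (85.1 °C − 7.34 °C)/1.977 = 39.33 W/m
From the inner boundary to the cellular glass/expanded polystyrene interface, ΣR_partial = 0.9701 m·K/W.
T_interface = T_in − Q'·ΣR_partial = 85.1 °C − (39.33)(0.9701) = 46.9 °C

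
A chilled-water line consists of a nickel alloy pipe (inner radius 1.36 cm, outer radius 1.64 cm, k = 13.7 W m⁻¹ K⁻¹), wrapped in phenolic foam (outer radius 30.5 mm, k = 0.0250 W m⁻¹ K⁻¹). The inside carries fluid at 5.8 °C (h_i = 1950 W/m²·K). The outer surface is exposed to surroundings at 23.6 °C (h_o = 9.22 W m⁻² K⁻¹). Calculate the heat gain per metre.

Q' = 3.93 W/m

Treat each layer as a resistance in series:
  R'_conv,in = 1/(2πr h) = 1/(2π·0.0136·1950) = 0.006001 m·K/W
  R'_nickel alloy = ln(0.0164/0.0136)/(2πk) = 0.1872/(2π·13.7) = 0.002175 m·K/W
  R'_phenolic foam = ln(0.0305/0.0164)/(2πk) = 0.6204/(2π·0.0250) = 3.950 m·K/W
  R'_conv,out = 1/(2πr h) = 1/(2π·0.0305·9.22) = 0.5660 m·K/W
ΣR = 0.006001 + 0.002175 + 3.950 + 0.5660 = 4.524 m·K/W
Q' = ΔT/ΣR = (5.8 °C − 23.6 °C)/4.524 = -3.93 W/m
(Negative Q' ⇒ heat flows inward; heat gain = 3.93 W/m.)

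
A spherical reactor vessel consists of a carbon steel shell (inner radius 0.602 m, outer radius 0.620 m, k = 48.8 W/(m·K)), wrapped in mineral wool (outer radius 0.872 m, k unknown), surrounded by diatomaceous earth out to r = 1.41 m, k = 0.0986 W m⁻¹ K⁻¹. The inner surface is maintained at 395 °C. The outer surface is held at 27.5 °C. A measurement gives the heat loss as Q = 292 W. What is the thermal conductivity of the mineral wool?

k = 0.0410 W/m·K

ΣR = ΔT/Q = |395 − 27.5|/292 = 1.259 K/W
Known resistances:
  R_carbon steel = (1/0.602 − 1/0.620)/(4πk) = 0.04823/(4π·48.8) = 7.864×10^-5 K/W
  R_diatomaceous earth = (1/0.872 − 1/1.41)/(4πk) = 0.4376/(4π·0.0986) = 0.3532 K/W
R_mineral wool = ΣR − ΣR_known = 1.259 − 0.3533 = 0.9057 K/W
(1/r₁−1/r₂)/(4πk) = 0.9057 ⇒ k = 0.4661/(4π·0.9057) = 0.0410 W/m·K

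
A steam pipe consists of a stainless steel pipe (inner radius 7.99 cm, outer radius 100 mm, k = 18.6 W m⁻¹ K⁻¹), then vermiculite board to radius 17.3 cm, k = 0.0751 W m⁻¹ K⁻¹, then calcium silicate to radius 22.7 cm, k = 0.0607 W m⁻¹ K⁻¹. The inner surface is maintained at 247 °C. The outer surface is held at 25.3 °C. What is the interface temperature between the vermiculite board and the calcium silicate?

Treat each layer as a resistance in series:
  R'_stainless steel = ln(0.100/0.0799)/(2πk) = 0.2244/(2π·18.6) = 0.001920 m·K/W
  R'_vermiculite board = ln(0.173/0.100)/(2πk) = 0.5481/(2π·0.0751) = 1.162 m·K/W
  R'_calcium silicate = ln(0.227/0.173)/(2πk) = 0.2717/(2π·0.0607) = 0.7123 m·K/W
ΣR = 0.001920 + 1.162 + 0.7123 = 1.876 m·K/W
Q' = ΔT/ΣR = (247 °C − 25.3 °C)/1.876 = 118.2 W/m
From the inner boundary to the vermiculite board/calcium silicate interface, ΣR_partial = 1.164 m·K/W.
T_interface = T_in − Q'·ΣR_partial = 247 °C − (118.2)(1.164) = 109 °C

T = 109 °C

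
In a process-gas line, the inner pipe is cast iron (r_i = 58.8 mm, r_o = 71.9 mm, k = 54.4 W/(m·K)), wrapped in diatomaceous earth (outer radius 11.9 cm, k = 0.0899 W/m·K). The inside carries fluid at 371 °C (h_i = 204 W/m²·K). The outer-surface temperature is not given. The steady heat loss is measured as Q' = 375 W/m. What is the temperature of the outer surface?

T_out = 31.3 °C

Series resistances:
  R'_conv,in = 1/(2πr h) = 1/(2π·0.0588·204) = 0.01327 m·K/W
  R'_cast iron = ln(0.0719/0.0588)/(2πk) = 0.2011/(2π·54.4) = 5.884×10^-4 m·K/W
  R'_diatomaceous earth = ln(0.119/0.0719)/(2πk) = 0.5038/(2π·0.0899) = 0.8920 m·K/W
ΣR = 0.9058 m·K/W
ΔT = Q'·ΣR = 375 × 0.9058 = 339.7 K
Heat flows outward, so T_out = T_in − ΔT = 371 − 339.7 = 31.3 °C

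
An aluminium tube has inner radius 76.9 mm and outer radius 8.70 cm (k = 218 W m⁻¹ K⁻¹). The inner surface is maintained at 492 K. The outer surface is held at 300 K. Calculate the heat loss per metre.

Q' = 2πk·ΔT/ln(r₂/r₁) = 2π × 218 × 192 / ln(0.0870/0.0769) = 2.13×10^6 W/m

Q' = 2130 kW/m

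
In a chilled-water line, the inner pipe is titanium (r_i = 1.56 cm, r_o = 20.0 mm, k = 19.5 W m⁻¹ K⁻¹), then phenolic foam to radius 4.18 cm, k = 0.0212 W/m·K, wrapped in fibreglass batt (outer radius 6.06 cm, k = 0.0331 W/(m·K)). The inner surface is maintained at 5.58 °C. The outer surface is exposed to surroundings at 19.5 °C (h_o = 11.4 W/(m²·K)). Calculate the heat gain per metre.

Treat each layer as a resistance in series:
  R'_titanium = ln(0.0200/0.0156)/(2πk) = 0.2485/(2π·19.5) = 0.002028 m·K/W
  R'_phenolic foam = ln(0.0418/0.0200)/(2πk) = 0.7372/(2π·0.0212) = 5.534 m·K/W
  R'_fibreglass batt = ln(0.0606/0.0418)/(2πk) = 0.3714/(2π·0.0331) = 1.786 m·K/W
  R'_conv,out = 1/(2πr h) = 1/(2π·0.0606·11.4) = 0.2304 m·K/W
ΣR = 0.002028 + 5.534 + 1.786 + 0.2304 = 7.552 m·K/W
Q' = ΔT/ΣR = (5.58 °C − 19.5 °C)/7.552 = -1.84 W/m
(Negative Q' ⇒ heat flows inward; heat gain = 1.84 W/m.)

Q' = 1.84 W/m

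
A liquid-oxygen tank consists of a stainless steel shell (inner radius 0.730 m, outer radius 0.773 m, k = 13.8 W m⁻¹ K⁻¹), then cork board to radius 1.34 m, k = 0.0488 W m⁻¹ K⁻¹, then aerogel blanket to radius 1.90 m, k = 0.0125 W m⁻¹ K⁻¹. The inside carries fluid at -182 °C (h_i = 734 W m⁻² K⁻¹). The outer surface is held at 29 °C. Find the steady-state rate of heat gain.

Q = 92.0 W

Treat each layer as a resistance in series:
  R_conv,in = 1/(4πr²h) = 1/(4π·0.730²·734) = 2.034×10^-4 K/W
  R_stainless steel = (1/0.730 − 1/0.773)/(4πk) = 0.07620/(4π·13.8) = 4.394×10^-4 K/W
  R_cork board = (1/0.773 − 1/1.34)/(4πk) = 0.5474/(4π·0.0488) = 0.8926 K/W
  R_aerogel blanket = (1/1.34 − 1/1.90)/(4πk) = 0.2200/(4π·0.0125) = 1.400 K/W
ΣR = 2.034×10^-4 + 4.394×10^-4 + 0.8926 + 1.400 = 2.293 K/W
Q = ΔT/ΣR = (-182 °C − 29 °C)/2.293 = -92.0 W
(Negative Q ⇒ heat flows inward; heat gain = 92.0 W.)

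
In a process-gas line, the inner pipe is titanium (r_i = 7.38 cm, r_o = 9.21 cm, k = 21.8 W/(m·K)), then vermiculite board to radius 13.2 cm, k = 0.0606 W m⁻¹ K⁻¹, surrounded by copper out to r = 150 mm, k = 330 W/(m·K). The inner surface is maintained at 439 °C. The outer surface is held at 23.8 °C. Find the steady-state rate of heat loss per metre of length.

Q' = 438 W/m

Series thermal resistances, inner to outer:
  R'_titanium = ln(0.0921/0.0738)/(2πk) = 0.2215/(2π·21.8) = 0.001617 m·K/W
  R'_vermiculite board = ln(0.132/0.0921)/(2πk) = 0.3599/(2π·0.0606) = 0.9453 m·K/W
  R'_copper = ln(0.150/0.132)/(2πk) = 0.1278/(2π·330) = 6.165×10^-5 m·K/W
ΣR = 0.001617 + 0.9453 + 6.165×10^-5 = 0.9470 m·K/W
Q' = ΔT/ΣR = (439 °C − 23.8 °C)/0.9470 = 438 W/m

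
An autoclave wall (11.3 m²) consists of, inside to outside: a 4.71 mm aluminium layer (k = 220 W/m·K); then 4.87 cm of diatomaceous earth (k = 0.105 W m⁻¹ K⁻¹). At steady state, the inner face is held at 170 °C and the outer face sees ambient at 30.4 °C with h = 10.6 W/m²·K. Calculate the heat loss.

Series thermal resistances, inner to outer:
  R_aluminium = L/(kA) = 0.00471/(220·11.3) = 1.895×10^-6 K/W
  R_diatomaceous earth = L/(kA) = 0.0487/(0.105·11.3) = 0.04105 K/W
  R_conv,out = 1/(hA) = 1/(10.6·11.3) = 0.008349 K/W
ΣR = 1.895×10^-6 + 0.04105 + 0.008349 = 0.04940 K/W
Q = ΔT/ΣR = (170 °C − 30.4 °C)/0.04940 = 2830 W

Q = 2830 W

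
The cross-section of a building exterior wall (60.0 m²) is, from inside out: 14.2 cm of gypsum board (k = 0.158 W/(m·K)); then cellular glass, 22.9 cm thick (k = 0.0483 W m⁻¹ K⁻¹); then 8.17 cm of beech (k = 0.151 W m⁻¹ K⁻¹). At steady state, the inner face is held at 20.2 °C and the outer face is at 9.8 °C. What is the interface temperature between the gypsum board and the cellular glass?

T = 18.7 °C

Resistance network (inner→outer):
  R_gypsum board = L/(kA) = 0.142/(0.158·60.0) = 0.01498 K/W
  R_cellular glass = L/(kA) = 0.229/(0.0483·60.0) = 0.07902 K/W
  R_beech = L/(kA) = 0.0817/(0.151·60.0) = 0.009018 K/W
ΣR = 0.01498 + 0.07902 + 0.009018 = 0.1030 K/W
Q = ΔT/ΣR = (20.2 °C − 9.8 °C)/0.1030 = 101.0 W
From the inner boundary to the gypsum board/cellular glass interface, ΣR_partial = 0.01498 K/W.
T_interface = T_in − Q·ΣR_partial = 20.2 °C − (101.0)(0.01498) = 18.7 °C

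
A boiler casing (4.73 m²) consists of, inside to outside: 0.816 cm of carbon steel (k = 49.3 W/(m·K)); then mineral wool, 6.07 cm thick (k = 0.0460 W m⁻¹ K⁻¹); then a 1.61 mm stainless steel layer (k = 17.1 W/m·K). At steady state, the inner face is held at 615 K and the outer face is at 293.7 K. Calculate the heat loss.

Q = 1150 W

Series thermal resistances, inner to outer:
  R_carbon steel = L/(kA) = 0.00816/(49.3·4.73) = 3.499×10^-5 K/W
  R_mineral wool = L/(kA) = 0.0607/(0.0460·4.73) = 0.2790 K/W
  R_stainless steel = L/(kA) = 0.00161/(17.1·4.73) = 1.991×10^-5 K/W
ΣR = 3.499×10^-5 + 0.2790 + 1.991×10^-5 = 0.2791 K/W
Q = ΔT/ΣR = (615 K − 293.7 K)/0.2791 = 1150 W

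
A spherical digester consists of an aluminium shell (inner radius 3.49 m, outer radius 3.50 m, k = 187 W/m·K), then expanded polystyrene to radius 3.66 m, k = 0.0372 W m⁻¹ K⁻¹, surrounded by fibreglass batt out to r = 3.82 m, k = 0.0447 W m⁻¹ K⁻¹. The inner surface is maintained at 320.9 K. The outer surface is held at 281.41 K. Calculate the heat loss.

Treat each layer as a resistance in series:
  R_aluminium = (1/3.49 − 1/3.50)/(4πk) = 8.187×10^-4/(4π·187) = 3.484×10^-7 K/W
  R_expanded polystyrene = (1/3.50 − 1/3.66)/(4πk) = 0.01249/(4π·0.0372) = 0.02672 K/W
  R_fibreglass batt = (1/3.66 − 1/3.82)/(4πk) = 0.01144/(4π·0.0447) = 0.02037 K/W
ΣR = 3.484×10^-7 + 0.02672 + 0.02037 = 0.04709 K/W
Q = ΔT/ΣR = (320.9 K − 281.41 K)/0.04709 = 839 W

Q = 839 W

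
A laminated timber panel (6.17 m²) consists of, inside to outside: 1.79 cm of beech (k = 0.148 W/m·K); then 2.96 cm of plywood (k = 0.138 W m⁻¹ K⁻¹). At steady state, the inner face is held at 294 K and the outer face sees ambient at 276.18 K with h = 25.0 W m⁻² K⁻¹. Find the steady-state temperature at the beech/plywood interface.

Resistance network (inner→outer):
  R_beech = L/(kA) = 0.0179/(0.148·6.17) = 0.01960 K/W
  R_plywood = L/(kA) = 0.0296/(0.138·6.17) = 0.03476 K/W
  R_conv,out = 1/(hA) = 1/(25.0·6.17) = 0.006483 K/W
ΣR = 0.01960 + 0.03476 + 0.006483 = 0.06084 K/W
Q = ΔT/ΣR = (294 K − 276.18 K)/0.06084 = 292.9 W
From the inner boundary to the beech/plywood interface, ΣR_partial = 0.01960 K/W.
T_interface = T_in − Q·ΣR_partial = 294 K − (292.9)(0.01960) = 288.3 K

T = 288.3 K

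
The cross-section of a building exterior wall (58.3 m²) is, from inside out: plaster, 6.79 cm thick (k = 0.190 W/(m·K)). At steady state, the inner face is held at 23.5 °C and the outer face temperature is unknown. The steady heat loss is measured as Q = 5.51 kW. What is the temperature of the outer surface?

Sum the resistances:
  R_plaster = L/(kA) = 0.0679/(0.190·58.3) = 0.006130 K/W
ΣR = 0.006130 K/W
ΔT = Q·ΣR = 5510 × 0.006130 = 33.78 K
Heat flows outward, so T_out = T_in − ΔT = 23.5 − 33.78 = -10.3 °C

T_out = -10.3 °C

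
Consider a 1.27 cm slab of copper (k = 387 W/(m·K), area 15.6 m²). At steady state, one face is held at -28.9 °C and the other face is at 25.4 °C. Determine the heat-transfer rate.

Q = kA·ΔT/L = 387 × 15.6 × |-28.9 °C − 25.4 °C| / 0.0127 = 2.58×10^7 W

Q = 25800 kW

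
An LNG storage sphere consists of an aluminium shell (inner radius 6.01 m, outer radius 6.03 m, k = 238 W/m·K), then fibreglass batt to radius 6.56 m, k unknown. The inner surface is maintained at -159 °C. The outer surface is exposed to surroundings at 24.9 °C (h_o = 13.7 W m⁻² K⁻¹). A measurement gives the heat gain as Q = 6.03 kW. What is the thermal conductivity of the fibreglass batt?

ΣR = ΔT/Q = |-159 − 24.9|/6030 = 0.03050 K/W
Known resistances:
  R_aluminium = (1/6.01 − 1/6.03)/(4πk) = 5.519×10^-4/(4π·238) = 1.845×10^-7 K/W
  R_conv,out = 1/(4πr²h) = 1/(4π·6.56²·13.7) = 1.350×10^-4 K/W
R_fibreglass batt = ΣR − ΣR_known = 0.03050 − 1.352×10^-4 = 0.03036 K/W
(1/r₁−1/r₂)/(4πk) = 0.03036 ⇒ k = 0.01340/(4π·0.03036) = 0.0351 W/m·K

k = 0.0351 W/m·K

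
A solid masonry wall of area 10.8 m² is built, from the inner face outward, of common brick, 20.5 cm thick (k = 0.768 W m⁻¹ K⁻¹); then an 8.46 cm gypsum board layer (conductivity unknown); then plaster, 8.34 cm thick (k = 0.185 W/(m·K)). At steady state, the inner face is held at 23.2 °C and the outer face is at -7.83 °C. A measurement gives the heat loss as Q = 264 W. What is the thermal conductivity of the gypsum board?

ΣR = ΔT/Q = |23.2 − -7.83|/264 = 0.1175 K/W
Known resistances:
  R_common brick = L/(kA) = 0.205/(0.768·10.8) = 0.02472 K/W
  R_plaster = L/(kA) = 0.0834/(0.185·10.8) = 0.04174 K/W
R_gypsum board = ΣR − ΣR_known = 0.1175 − 0.06646 = 0.05104 K/W
L/(kA) = 0.05104 ⇒ k = 0.0846/(0.05104·10.8) = 0.153 W/m·K

k = 0.153 W/m·K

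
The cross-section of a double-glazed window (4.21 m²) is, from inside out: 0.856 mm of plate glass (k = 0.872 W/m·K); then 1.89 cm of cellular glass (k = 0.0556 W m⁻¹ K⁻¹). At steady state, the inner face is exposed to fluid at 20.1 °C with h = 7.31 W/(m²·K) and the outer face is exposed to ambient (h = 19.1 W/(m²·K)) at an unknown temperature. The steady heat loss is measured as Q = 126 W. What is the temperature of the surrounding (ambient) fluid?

T_out = 4.24 °C

Series resistances:
  R_conv,in = 1/(hA) = 1/(7.31·4.21) = 0.03249 K/W
  R_plate glass = L/(kA) = 8.56×10^-4/(0.872·4.21) = 2.332×10^-4 K/W
  R_cellular glass = L/(kA) = 0.0189/(0.0556·4.21) = 0.08074 K/W
  R_conv,out = 1/(hA) = 1/(19.1·4.21) = 0.01244 K/W
ΣR = 0.1259 K/W
ΔT = Q·ΣR = 126 × 0.1259 = 15.86 K
Heat flows outward, so T_out = T_in − ΔT = 20.1 − 15.86 = 4.24 °C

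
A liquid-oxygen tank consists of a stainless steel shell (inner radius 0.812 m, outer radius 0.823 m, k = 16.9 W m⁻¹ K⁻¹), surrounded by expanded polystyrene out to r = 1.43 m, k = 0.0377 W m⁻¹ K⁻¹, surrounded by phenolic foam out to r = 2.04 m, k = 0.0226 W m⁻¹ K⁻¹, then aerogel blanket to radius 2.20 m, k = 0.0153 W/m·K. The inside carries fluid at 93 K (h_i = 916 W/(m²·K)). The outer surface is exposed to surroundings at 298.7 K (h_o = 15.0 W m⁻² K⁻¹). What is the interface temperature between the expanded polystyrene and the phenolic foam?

Treat each layer as a resistance in series:
  R_conv,in = 1/(4πr²h) = 1/(4π·0.812²·916) = 1.318×10^-4 K/W
  R_stainless steel = (1/0.812 − 1/0.823)/(4πk) = 0.01646/(4π·16.9) = 7.751×10^-5 K/W
  R_expanded polystyrene = (1/0.823 − 1/1.43)/(4πk) = 0.5158/(4π·0.0377) = 1.089 K/W
  R_phenolic foam = (1/1.43 − 1/2.04)/(4πk) = 0.2091/(4π·0.0226) = 0.7363 K/W
  R_aerogel blanket = (1/2.04 − 1/2.20)/(4πk) = 0.03565/(4π·0.0153) = 0.1854 K/W
  R_conv,out = 1/(4πr²h) = 1/(4π·2.20²·15.0) = 0.001096 K/W
ΣR = 1.318×10^-4 + 7.751×10^-5 + 1.089 + 0.7363 + 0.1854 + 0.001096 = 2.012 K/W
Q = ΔT/ΣR = (93 K − 298.7 K)/2.012 = -102.2 W
From the inner boundary to the expanded polystyrene/phenolic foam interface, ΣR_partial = 1.089 K/W.
T_interface = T_in − Q·ΣR_partial = 93 K − (-102.2)(1.089) = 204.3 K

T = 204.3 K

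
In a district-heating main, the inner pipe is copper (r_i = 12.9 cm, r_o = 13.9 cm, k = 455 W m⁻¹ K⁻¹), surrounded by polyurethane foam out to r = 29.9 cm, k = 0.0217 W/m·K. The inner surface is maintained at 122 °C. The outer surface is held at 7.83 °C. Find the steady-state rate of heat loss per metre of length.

Resistance network (inner→outer):
  R'_copper = ln(0.139/0.129)/(2πk) = 0.07466/(2π·455) = 2.612×10^-5 m·K/W
  R'_polyurethane foam = ln(0.299/0.139)/(2πk) = 0.7660/(2π·0.0217) = 5.618 m·K/W
ΣR = 2.612×10^-5 + 5.618 = 5.618 m·K/W
Q' = ΔT/ΣR = (122 °C − 7.83 °C)/5.618 = 20.3 W/m

Q' = 20.3 W/m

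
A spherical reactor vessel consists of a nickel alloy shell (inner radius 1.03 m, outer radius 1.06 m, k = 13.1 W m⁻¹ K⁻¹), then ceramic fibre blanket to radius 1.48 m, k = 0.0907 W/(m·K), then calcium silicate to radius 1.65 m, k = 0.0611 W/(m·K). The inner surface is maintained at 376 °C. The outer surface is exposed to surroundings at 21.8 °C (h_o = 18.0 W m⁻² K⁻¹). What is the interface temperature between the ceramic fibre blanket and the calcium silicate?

T = 122 °C

Series thermal resistances, inner to outer:
  R_nickel alloy = (1/1.03 − 1/1.06)/(4πk) = 0.02748/(4π·13.1) = 1.669×10^-4 K/W
  R_ceramic fibre blanket = (1/1.06 − 1/1.48)/(4πk) = 0.2677/(4π·0.0907) = 0.2349 K/W
  R_calcium silicate = (1/1.48 − 1/1.65)/(4πk) = 0.06962/(4π·0.0611) = 0.09067 K/W
  R_conv,out = 1/(4πr²h) = 1/(4π·1.65²·18.0) = 0.001624 K/W
ΣR = 1.669×10^-4 + 0.2349 + 0.09067 + 0.001624 = 0.3274 K/W
Q = ΔT/ΣR = (376 °C − 21.8 °C)/0.3274 = 1082 W
From the inner boundary to the ceramic fibre blanket/calcium silicate interface, ΣR_partial = 0.2351 K/W.
T_interface = T_in − Q·ΣR_partial = 376 °C − (1082)(0.2351) = 122 °C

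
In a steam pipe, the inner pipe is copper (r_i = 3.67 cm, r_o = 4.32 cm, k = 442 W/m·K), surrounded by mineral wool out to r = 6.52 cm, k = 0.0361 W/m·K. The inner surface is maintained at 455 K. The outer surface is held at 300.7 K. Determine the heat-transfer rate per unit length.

Q' = 85.0 W/m

Treat each layer as a resistance in series:
  R'_copper = ln(0.0432/0.0367)/(2πk) = 0.1631/(2π·442) = 5.872×10^-5 m·K/W
  R'_mineral wool = ln(0.0652/0.0432)/(2πk) = 0.4116/(2π·0.0361) = 1.815 m·K/W
ΣR = 5.872×10^-5 + 1.815 = 1.815 m·K/W
Q' = ΔT/ΣR = (455 K − 300.7 K)/1.815 = 85.0 W/m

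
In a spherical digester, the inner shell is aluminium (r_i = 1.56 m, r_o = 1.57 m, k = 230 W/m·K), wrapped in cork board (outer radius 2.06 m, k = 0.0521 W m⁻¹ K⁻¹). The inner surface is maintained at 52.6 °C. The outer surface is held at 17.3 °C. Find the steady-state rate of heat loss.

Q = 153 W

Treat each layer as a resistance in series:
  R_aluminium = (1/1.56 − 1/1.57)/(4πk) = 0.004083/(4π·230) = 1.413×10^-6 K/W
  R_cork board = (1/1.57 − 1/2.06)/(4πk) = 0.1515/(4π·0.0521) = 0.2314 K/W
ΣR = 1.413×10^-6 + 0.2314 = 0.2314 K/W
Q = ΔT/ΣR = (52.6 °C − 17.3 °C)/0.2314 = 153 W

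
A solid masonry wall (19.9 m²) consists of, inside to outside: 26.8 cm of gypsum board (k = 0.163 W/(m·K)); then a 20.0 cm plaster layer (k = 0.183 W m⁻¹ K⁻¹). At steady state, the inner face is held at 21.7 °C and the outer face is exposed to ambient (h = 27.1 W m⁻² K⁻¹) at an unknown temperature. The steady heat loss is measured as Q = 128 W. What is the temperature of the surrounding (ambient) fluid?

Sum the resistances:
  R_gypsum board = L/(kA) = 0.268/(0.163·19.9) = 0.08262 K/W
  R_plaster = L/(kA) = 0.200/(0.183·19.9) = 0.05492 K/W
  R_conv,out = 1/(hA) = 1/(27.1·19.9) = 0.001854 K/W
ΣR = 0.1394 K/W
ΔT = Q·ΣR = 128 × 0.1394 = 17.84 K
Heat flows outward, so T_out = T_in − ΔT = 21.7 − 17.84 = 3.86 °C

T_out = 3.86 °C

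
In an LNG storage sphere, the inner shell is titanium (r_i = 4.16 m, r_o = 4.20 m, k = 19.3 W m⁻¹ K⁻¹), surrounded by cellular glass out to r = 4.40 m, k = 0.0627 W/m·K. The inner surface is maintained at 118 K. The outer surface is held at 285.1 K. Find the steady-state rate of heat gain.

Q = 12200 W

Resistance network (inner→outer):
  R_titanium = (1/4.16 − 1/4.20)/(4πk) = 0.002289/(4π·19.3) = 9.440×10^-6 K/W
  R_cellular glass = (1/4.20 − 1/4.40)/(4πk) = 0.01082/(4π·0.0627) = 0.01374 K/W
ΣR = 9.440×10^-6 + 0.01374 = 0.01375 K/W
Q = ΔT/ΣR = (118 K − 285.1 K)/0.01375 = -12200 W
(Negative Q ⇒ heat flows inward; heat gain = 12200 W.)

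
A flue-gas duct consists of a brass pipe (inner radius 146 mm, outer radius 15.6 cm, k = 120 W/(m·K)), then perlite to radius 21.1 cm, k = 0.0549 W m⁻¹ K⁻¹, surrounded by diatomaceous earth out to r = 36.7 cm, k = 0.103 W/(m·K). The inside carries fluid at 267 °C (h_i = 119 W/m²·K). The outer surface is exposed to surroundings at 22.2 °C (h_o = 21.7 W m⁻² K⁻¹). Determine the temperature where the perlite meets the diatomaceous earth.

T = 144 °C

Treat each layer as a resistance in series:
  R'_conv,in = 1/(2πr h) = 1/(2π·0.146·119) = 0.009161 m·K/W
  R'_brass = ln(0.156/0.146)/(2πk) = 0.06625/(2π·120) = 8.787×10^-5 m·K/W
  R'_perlite = ln(0.211/0.156)/(2πk) = 0.3020/(2π·0.0549) = 0.8755 m·K/W
  R'_diatomaceous earth = ln(0.367/0.211)/(2πk) = 0.5535/(2π·0.103) = 0.8553 m·K/W
  R'_conv,out = 1/(2πr h) = 1/(2π·0.367·21.7) = 0.01998 m·K/W
ΣR = 0.009161 + 8.787×10^-5 + 0.8755 + 0.8553 + 0.01998 = 1.760 m·K/W
Q' = ΔT/ΣR = (267 °C − 22.2 °C)/1.760 = 139.1 W/m
From the inner boundary to the perlite/diatomaceous earth interface, ΣR_partial = 0.8847 m·K/W.
T_interface = T_in − Q'·ΣR_partial = 267 °C − (139.1)(0.8847) = 144 °C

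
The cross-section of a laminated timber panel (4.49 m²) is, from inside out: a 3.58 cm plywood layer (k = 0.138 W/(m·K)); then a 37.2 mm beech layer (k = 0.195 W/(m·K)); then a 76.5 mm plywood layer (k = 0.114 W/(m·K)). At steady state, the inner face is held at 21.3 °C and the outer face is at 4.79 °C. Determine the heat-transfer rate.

Q = 66.1 W

Series thermal resistances, inner to outer:
  R_plywood = L/(kA) = 0.0358/(0.138·4.49) = 0.05778 K/W
  R_beech = L/(kA) = 0.0372/(0.195·4.49) = 0.04249 K/W
  R_plywood = L/(kA) = 0.0765/(0.114·4.49) = 0.1495 K/W
ΣR = 0.05778 + 0.04249 + 0.1495 = 0.2498 K/W
Q = ΔT/ΣR = (21.3 °C − 4.79 °C)/0.2498 = 66.1 W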